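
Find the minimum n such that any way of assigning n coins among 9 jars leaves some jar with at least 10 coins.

82

With 81 coins one could put exactly 9 in each of the 9 jars, and no jar would reach 10.
By the pigeonhole principle, one more coin must land in a jar that already has 9, giving it 10.
So 9 × 9 + 1 = 82 coins are required.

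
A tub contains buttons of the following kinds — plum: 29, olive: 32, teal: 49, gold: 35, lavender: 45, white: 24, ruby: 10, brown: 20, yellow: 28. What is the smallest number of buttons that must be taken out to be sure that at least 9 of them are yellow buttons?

253

In the worst case for collecting yellow buttons, every non-yellow button comes out first.
There are 29 + 32 + 49 + 35 + 45 + 24 + 10 + 20 = 244 non-yellow buttons altogether.
After those, each further button must be yellow, so 244 + 9 = 253 draws guarantee 9 yellow buttons.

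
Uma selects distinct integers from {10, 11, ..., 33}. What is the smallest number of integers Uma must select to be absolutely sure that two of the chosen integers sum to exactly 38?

A set avoiding the sum 38 can contain at most one of each pair {x, 38−x}, plus the 6 elements whose complement lies outside the range or equal to its own complement.
The integers 19, …, 33 (15 of them) are such a set: any two sum to at least 19+20 = 39 > 38.
By the pigeonhole principle, any 16th integer completes one of the 9 pairs, so 16 choices force a sum of 38.

16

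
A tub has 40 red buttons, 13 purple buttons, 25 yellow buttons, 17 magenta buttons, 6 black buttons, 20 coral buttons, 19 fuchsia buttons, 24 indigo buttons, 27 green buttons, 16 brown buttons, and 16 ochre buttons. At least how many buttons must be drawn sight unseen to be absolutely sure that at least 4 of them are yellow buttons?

202

In the worst case for collecting yellow buttons, every non-yellow button comes out first.
There are 40 + 13 + 17 + 6 + 20 + 19 + 24 + 27 + 16 + 16 = 198 non-yellow buttons altogether.
After those, each further button must be yellow, so 198 + 4 = 202 draws guarantee 4 yellow buttons.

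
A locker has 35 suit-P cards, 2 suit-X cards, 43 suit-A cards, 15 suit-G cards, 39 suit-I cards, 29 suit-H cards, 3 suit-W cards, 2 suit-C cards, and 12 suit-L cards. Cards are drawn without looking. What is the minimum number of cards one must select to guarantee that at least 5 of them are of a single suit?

32

Put each drawn card into a box by suit. The largest draw with every box below 5 takes min(count, 4) from each suit; suits with fewer than 4 contribute all they have.
Σ min(cᵢ, 4) = 4 + 2 + 4 + 4 + 4 + 4 + 3 + 2 + 4 = 31.
Draw number 31 + 1 = 32 must push one box to 5.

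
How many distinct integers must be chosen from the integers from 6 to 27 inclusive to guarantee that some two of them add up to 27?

A set avoiding the sum 27 can contain at most one of each pair {x, 27−x}, plus the 6 elements whose complement lies outside the range.
The integers 14, …, 27 (14 of them) are such a set: any two sum to at least 14+15 = 29 > 27.
Pigeonhole: any 15th integer completes one of the 8 pairs, so 15 choices force a sum of 27.

15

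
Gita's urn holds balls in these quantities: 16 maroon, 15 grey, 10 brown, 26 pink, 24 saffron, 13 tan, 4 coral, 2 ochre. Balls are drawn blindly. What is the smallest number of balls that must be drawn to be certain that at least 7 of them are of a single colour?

43

An adversary could hand out at most 6 balls per colour (coral, ochre run out sooner): 6 + 6 + 6 + 6 + 6 + 6 + 4 + 2 = 42 balls and still no colour has 7.
One more ball lands in a colour already at 6, so 43 draws are enough and 42 are not.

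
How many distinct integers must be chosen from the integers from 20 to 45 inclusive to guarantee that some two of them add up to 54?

Group the elements by complementary pair {x, 54−x}: {20,34}, {21,33}, {22,32}, …, giving 7 two-element pairs, the single value 27 (it cannot pair with itself since the integers are distinct), and 11 integers whose partner 54−x falls outside [20,45].
Pigeonhole: treating each of those 19 groups as a pigeonhole, one can pick one integer per group — 19 integers — with no two summing to 54.
The 20th integer lands in an occupied pair, forcing a sum of 54.

20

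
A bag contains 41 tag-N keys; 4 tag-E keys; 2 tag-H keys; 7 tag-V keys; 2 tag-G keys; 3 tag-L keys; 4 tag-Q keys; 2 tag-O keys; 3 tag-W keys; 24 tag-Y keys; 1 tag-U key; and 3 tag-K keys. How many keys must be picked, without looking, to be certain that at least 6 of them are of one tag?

By the pigeonhole principle, the 12 tags are the holes; the keys drawn are the pigeons.
To avoid 6 of any one tag, the worst case takes at most 5 of each tag, or every key of a tag that has fewer than 5.
That gives 5 + 4 + 2 + 5 + 2 + 3 + 4 + 2 + 3 + 5 + 1 + 3 = 39 keys with no tag reaching 6.
The next key forces some tag to 6, so 39 + 1 = 40.

40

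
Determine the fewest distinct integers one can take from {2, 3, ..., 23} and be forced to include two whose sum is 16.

17

Two chosen integers sum to 16 exactly when both halves of some pair {x, 16−x} with 2 ≤ x ≤ 16−x ≤ 14 are chosen — 6 such pairs.
The remaining 10 elements (those with no distinct partner in range) can never complete a 16-sum, so the worst case takes all of them and one from each pair: 10 + 6 = 16.
Pigeonhole: the 17th integer has to be the second member of some pair, so 16 + 1 = 17.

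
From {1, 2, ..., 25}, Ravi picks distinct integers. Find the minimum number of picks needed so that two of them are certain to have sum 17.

Two chosen integers sum to 17 exactly when both halves of some pair {x, 17−x} with 1 ≤ x ≤ 17−x ≤ 16 are chosen — 8 such pairs.
The remaining 9 elements (those with no distinct partner in range) can never complete a 17-sum, so the worst case takes all of them and one from each pair: 9 + 8 = 17.
By pigeonhole, the 18th integer has to be the second member of some pair, so 17 + 1 = 18.

18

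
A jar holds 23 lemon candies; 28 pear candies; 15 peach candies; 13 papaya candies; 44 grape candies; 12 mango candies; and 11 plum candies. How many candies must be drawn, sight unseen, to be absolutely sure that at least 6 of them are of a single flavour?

36

Put each drawn candy into a box by flavour. The largest draw with every box below 6 takes min(count, 5) from each flavour.
Σ min(cᵢ, 5) = 5 + 5 + 5 + 5 + 5 + 5 + 5 = 35.
Draw number 35 + 1 = 36 must push one box to 6.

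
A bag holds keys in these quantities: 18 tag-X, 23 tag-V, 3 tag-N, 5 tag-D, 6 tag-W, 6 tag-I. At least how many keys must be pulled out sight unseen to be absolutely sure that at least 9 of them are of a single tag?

An adversary could hand out at most 8 keys per tag (4 tags run out sooner): 8 + 8 + 3 + 5 + 6 + 6 = 36 keys and still no tag has 9.
One more key lands in a tag already at 8, so 37 draws are enough and 36 are not.

37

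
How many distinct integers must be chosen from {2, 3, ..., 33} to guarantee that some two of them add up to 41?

Two chosen integers sum to 41 exactly when both halves of some pair {x, 41−x} with 8 ≤ x ≤ 41−x ≤ 33 are chosen — 13 such pairs.
The remaining 6 elements (those with no distinct partner in range) can never complete a 41-sum, so the worst case takes all of them and one from each pair: 6 + 13 = 19.
By the pigeonhole principle, the 20th integer has to be the second member of some pair, so 19 + 1 = 20.

20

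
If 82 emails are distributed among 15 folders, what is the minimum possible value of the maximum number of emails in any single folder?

6

The 15 folders are the holes and the 82 emails are the pigeons.
If every folder held at most 5 emails, the total would be at most 15 × 5 = 75, which is less than 82.
So some folder holds at least ⌈82/15⌉ = 6 emails.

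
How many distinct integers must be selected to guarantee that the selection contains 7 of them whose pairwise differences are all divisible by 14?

Integers whose pairwise differences are multiples of 14 are exactly those sharing a remainder mod 14. By the pigeonhole principle, the 14 residue classes mod 14 are the pigeonholes.
With 84 integers one could put 6 in each residue class and have no class reach 7.
The 85th integer pushes some class to 7, so 14·6 + 1 = 85.

85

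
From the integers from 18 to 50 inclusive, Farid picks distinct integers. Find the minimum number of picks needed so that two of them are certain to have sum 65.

Two chosen integers sum to 65 exactly when both halves of some pair {x, 65−x} with 18 ≤ x ≤ 65−x ≤ 47 are chosen — 15 such pairs.
The remaining 3 elements (those with no distinct partner in range) can never complete a 65-sum, so the worst case takes all of them and one from each pair: 3 + 15 = 18.
Pigeonhole: the 19th integer has to be the second member of some pair, so 18 + 1 = 19.

19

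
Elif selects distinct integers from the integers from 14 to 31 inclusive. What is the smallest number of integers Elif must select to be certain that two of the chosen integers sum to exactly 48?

12

Two chosen integers sum to 48 exactly when both halves of some pair {x, 48−x} with 17 ≤ x ≤ 48−x ≤ 31 are chosen — 7 such pairs.
The remaining 4 elements (those with no distinct partner in range) can never complete a 48-sum, so the worst case takes all of them and one from each pair: 4 + 7 = 11.
The 12th integer has to be the second member of some pair, so 11 + 1 = 12.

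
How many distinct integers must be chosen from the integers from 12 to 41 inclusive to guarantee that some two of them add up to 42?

Two chosen integers sum to 42 exactly when both halves of some pair {x, 42−x} with 12 ≤ x ≤ 42−x ≤ 30 are chosen — 9 such pairs.
The remaining 12 elements (those with no distinct partner in range) can never complete a 42-sum, so the worst case takes all of them and one from each pair: 12 + 9 = 21.
The 22nd integer has to be the second member of some pair, so 21 + 1 = 22.

22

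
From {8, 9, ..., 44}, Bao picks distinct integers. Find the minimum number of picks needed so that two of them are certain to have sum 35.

28

Two chosen integers sum to 35 exactly when both halves of some pair {x, 35−x} with 8 ≤ x ≤ 35−x ≤ 27 are chosen — 10 such pairs.
The remaining 17 elements (those with no distinct partner in range) can never complete a 35-sum, so the worst case takes all of them and one from each pair: 17 + 10 = 27.
The 28th integer has to be the second member of some pair, so 27 + 1 = 28.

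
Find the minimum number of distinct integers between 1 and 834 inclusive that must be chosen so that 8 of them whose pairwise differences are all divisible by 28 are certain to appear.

Integers whose pairwise differences are multiples of 28 are exactly those sharing a remainder mod 28. Pigeonhole: the 28 residue classes mod 28 are the pigeonholes.
With 196 integers one could put 7 in each residue class and have no class reach 8.
The 197th integer pushes some class to 8, so 28·7 + 1 = 197.

197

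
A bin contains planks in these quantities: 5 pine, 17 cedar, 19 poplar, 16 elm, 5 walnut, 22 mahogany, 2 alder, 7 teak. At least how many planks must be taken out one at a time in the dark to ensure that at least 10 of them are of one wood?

56

By pigeonhole, the 8 woods are the holes; the planks drawn are the pigeons.
To avoid 10 of any one wood, the worst case takes at most 9 of each wood, or every plank of a wood that has fewer than 9.
That gives 5 + 9 + 9 + 9 + 5 + 9 + 2 + 7 = 55 planks with no wood reaching 10.
The next plank forces some wood to 10, so 55 + 1 = 56.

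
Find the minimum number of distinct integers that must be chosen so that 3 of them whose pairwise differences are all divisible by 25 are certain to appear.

51

Integers whose pairwise differences are multiples of 25 are exactly those sharing a remainder mod 25. The 25 residue classes mod 25 are the pigeonholes.
With 50 integers one could put 2 in each residue class and have no class reach 3.
The 51st integer pushes some class to 3, so 25·2 + 1 = 51.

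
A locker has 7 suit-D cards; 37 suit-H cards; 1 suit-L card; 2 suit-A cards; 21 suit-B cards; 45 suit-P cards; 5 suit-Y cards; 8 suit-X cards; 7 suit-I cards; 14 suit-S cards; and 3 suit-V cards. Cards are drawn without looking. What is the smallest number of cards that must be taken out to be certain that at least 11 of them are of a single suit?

Pigeonhole: put each drawn card into a box by suit. The largest draw with every box below 11 takes min(count, 10) from each suit; suits with fewer than 10 contribute all they have.
Σ min(cᵢ, 10) = 7 + 10 + 1 + 2 + 10 + 10 + 5 + 8 + 7 + 10 + 3 = 73.
Draw number 73 + 1 = 74 must push one box to 11.

74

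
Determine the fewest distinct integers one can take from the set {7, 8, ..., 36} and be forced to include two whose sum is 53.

A set avoiding the sum 53 can contain at most one of each pair {x, 53−x}, plus the 10 elements whose complement lies outside the range.
The integers 7, …, 26 (20 of them) are such a set: any two sum to at least 7+8 = 15 and at most 25+26 = 51 < 53.
By pigeonhole, any 21st integer completes one of the 10 pairs, so 21 choices force a sum of 53.

21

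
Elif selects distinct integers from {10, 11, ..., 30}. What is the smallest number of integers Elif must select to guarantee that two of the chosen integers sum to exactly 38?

Two chosen integers sum to 38 exactly when both halves of some pair {x, 38−x} with 10 ≤ x ≤ 38−x ≤ 28 are chosen — 9 such pairs.
The remaining 3 elements (those with no distinct partner in range) can never complete a 38-sum, so the worst case takes all of them and one from each pair: 3 + 9 = 12.
The 13th integer has to be the second member of some pair, so 12 + 1 = 13.

13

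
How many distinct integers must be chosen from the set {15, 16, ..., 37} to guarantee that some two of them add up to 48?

15

Two chosen integers sum to 48 exactly when both halves of some pair {x, 48−x} with 15 ≤ x ≤ 48−x ≤ 33 are chosen — 9 such pairs.
The remaining 5 elements (those with no distinct partner in range) can never complete a 48-sum, so the worst case takes all of them and one from each pair: 5 + 9 = 14.
Pigeonhole: the 15th integer has to be the second member of some pair, so 14 + 1 = 15.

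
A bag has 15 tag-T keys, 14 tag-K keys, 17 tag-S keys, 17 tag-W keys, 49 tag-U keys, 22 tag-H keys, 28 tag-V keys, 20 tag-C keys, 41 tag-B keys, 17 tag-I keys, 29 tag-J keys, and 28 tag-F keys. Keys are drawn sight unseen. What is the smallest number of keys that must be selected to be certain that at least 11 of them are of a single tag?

121

The 12 tags are the holes; the keys drawn are the pigeons.
To avoid 11 of any one tag, the worst case takes at most 10 of each tag.
That gives 10 + 10 + 10 + 10 + 10 + 10 + 10 + 10 + 10 + 10 + 10 + 10 = 120 keys with no tag reaching 11.
The next key forces some tag to 11, so 120 + 1 = 121.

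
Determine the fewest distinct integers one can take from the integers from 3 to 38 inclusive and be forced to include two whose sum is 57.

27

A set avoiding the sum 57 can contain at most one of each pair {x, 57−x}, plus the 16 elements whose complement lies outside the range.
The integers 3, …, 28 (26 of them) are such a set: any two sum to at least 3+4 = 7 and at most 27+28 = 55 < 57.
Any 27th integer completes one of the 10 pairs, so 27 choices force a sum of 57.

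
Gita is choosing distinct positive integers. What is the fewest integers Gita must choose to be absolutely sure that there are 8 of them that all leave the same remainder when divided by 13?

The 13 residue classes mod 13 are the pigeonholes.
With 91 integers one could put 7 in each residue class and have no class reach 8.
The 92nd integer pushes some class to 8, so 13·7 + 1 = 92.

92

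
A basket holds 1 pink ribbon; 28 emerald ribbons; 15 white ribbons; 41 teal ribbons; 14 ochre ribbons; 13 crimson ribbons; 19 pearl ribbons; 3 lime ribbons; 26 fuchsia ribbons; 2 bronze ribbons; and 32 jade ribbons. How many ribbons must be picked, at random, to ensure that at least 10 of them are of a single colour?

Pigeonhole: the 11 colours are the holes; the ribbons drawn are the pigeons.
To avoid 10 of any one colour, the worst case takes at most 9 of each colour, or every ribbon of a colour that has fewer than 9.
That gives 1 + 9 + 9 + 9 + 9 + 9 + 9 + 3 + 9 + 2 + 9 = 78 ribbons with no colour reaching 10.
The next ribbon forces some colour to 10, so 78 + 1 = 79.

79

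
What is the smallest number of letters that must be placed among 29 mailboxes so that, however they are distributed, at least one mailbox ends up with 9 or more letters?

233

With 232 letters one could put exactly 8 in each of the 29 mailboxes, and no mailbox would reach 9.
By pigeonhole, one more letter must land in a mailbox that already has 8, giving it 9.
So 29 × 8 + 1 = 233 letters are required.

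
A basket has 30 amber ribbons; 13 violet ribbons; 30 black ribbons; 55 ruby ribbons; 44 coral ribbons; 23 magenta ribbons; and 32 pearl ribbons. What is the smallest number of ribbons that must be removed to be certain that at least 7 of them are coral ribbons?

In the worst case for collecting coral ribbons, every non-coral ribbon comes out first.
There are 30 + 13 + 30 + 55 + 23 + 32 = 183 non-coral ribbons altogether.
After those, each further ribbon must be coral, so 183 + 7 = 190 draws guarantee 7 coral ribbons.

190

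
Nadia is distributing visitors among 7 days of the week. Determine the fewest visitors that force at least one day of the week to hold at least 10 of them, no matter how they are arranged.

With 63 visitors one could put exactly 9 in each of the 7 days of the week, and no day of the week would reach 10.
By pigeonhole, one more visitor must land in a day of the week that already has 9, giving it 10.
So 7 × 9 + 1 = 64 visitors are required.

64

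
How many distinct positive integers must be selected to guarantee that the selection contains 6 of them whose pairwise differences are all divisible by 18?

91

Integers whose pairwise differences are multiples of 18 are exactly those sharing a remainder mod 18. By the pigeonhole principle, the 18 residue classes mod 18 are the pigeonholes.
With 90 integers one could put 5 in each residue class and have no class reach 6.
The 91st integer pushes some class to 6, so 18·5 + 1 = 91.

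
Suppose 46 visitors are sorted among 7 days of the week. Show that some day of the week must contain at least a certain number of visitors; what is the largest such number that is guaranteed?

7

By the pigeonhole principle, the 7 days of the week are the holes and the 46 visitors are the pigeons.
If every day of the week held at most 6 visitors, the total would be at most 7 × 6 = 42, which is less than 46.
So some day of the week holds at least ⌈46/7⌉ = 7 visitors.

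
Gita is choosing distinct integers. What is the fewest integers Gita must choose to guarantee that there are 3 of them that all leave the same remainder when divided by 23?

By pigeonhole, the 23 residue classes mod 23 are the pigeonholes.
With 46 integers one could put 2 in each residue class and have no class reach 3.
The 47th integer pushes some class to 3, so 23·2 + 1 = 47.

47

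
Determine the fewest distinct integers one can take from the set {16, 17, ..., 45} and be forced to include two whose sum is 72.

Group the elements by complementary pair {x, 72−x}: {27,45}, {28,44}, {29,43}, …, giving 9 two-element pairs, the single value 36 (it cannot pair with itself since the integers are distinct), and 11 integers whose partner 72−x falls outside [16,45].
By the pigeonhole principle, treating each of those 21 groups as a pigeonhole, one can pick one integer per group — 21 integers — with no two summing to 72.
The 22nd integer lands in an occupied pair, forcing a sum of 72.

22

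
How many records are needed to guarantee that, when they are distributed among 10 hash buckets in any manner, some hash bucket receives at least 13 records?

With 120 records one could put exactly 12 in each of the 10 hash buckets, and no hash bucket would reach 13.
One more record must land in a hash bucket that already has 12, giving it 13.
So 10 × 12 + 1 = 121 records are required.

121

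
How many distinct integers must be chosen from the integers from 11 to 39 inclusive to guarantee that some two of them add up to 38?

22

Two chosen integers sum to 38 exactly when both halves of some pair {x, 38−x} with 11 ≤ x ≤ 38−x ≤ 27 are chosen — 8 such pairs.
The remaining 13 elements (those with no distinct partner in range) can never complete a 38-sum, so the worst case takes all of them and one from each pair: 13 + 8 = 21.
The 22nd integer has to be the second member of some pair, so 21 + 1 = 22.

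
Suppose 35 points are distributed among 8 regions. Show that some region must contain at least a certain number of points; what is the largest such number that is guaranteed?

The 8 regions are the holes and the 35 points are the pigeons.
If every region held at most 4 points, the total would be at most 8 × 4 = 32, which is less than 35.
So some region holds at least ⌈35/8⌉ = 5 points.

5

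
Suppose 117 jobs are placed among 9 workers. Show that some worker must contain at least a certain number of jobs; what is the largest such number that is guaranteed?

The 9 workers are the holes and the 117 jobs are the pigeons.
If every worker held at most 12 jobs, the total would be at most 9 × 12 = 108, which is less than 117.
So some worker holds at least ⌈117/9⌉ = 13 jobs.

13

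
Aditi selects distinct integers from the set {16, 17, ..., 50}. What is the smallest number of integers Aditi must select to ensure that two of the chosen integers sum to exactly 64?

A set avoiding the sum 64 can contain at most one of each pair {x, 64−x}, plus the 3 elements whose complement lies outside the range or equal to its own complement.
The integers 32, …, 50 (19 of them) are such a set: any two sum to at least 32+33 = 65 > 64.
By pigeonhole, any 20th integer completes one of the 16 pairs, so 20 choices force a sum of 64.

20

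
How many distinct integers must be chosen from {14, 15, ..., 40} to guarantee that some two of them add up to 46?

Group the elements by complementary pair {x, 46−x}: {14,32}, {15,31}, {16,30}, …, giving 9 two-element pairs, the single value 23 (it cannot pair with itself since the integers are distinct), and 8 integers whose partner 46−x falls outside [14,40].
Treating each of those 18 groups as a pigeonhole, one can pick one integer per group — 18 integers — with no two summing to 46.
The 19th integer lands in an occupied pair, forcing a sum of 46.

19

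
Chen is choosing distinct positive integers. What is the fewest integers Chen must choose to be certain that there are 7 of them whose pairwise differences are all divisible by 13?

Integers whose pairwise differences are multiples of 13 are exactly those sharing a remainder mod 13. The 13 residue classes mod 13 are the pigeonholes.
With 78 integers one could put 6 in each residue class and have no class reach 7.
The 79th integer pushes some class to 7, so 13·6 + 1 = 79.

79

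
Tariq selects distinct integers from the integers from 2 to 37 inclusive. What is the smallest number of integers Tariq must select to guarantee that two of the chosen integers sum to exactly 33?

Two chosen integers sum to 33 exactly when both halves of some pair {x, 33−x} with 2 ≤ x ≤ 33−x ≤ 31 are chosen — 15 such pairs.
The remaining 6 elements (those with no distinct partner in range) can never complete a 33-sum, so the worst case takes all of them and one from each pair: 6 + 15 = 21.
The 22nd integer has to be the second member of some pair, so 21 + 1 = 22.

22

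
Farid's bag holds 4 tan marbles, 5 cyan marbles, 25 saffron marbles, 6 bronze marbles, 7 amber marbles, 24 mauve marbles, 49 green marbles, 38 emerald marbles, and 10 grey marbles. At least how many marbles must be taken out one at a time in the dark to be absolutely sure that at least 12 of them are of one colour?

Put each drawn marble into a box by colour. The largest draw with every box below 12 takes min(count, 11) from each colour; colours with fewer than 11 contribute all they have.
Σ min(cᵢ, 11) = 4 + 5 + 11 + 6 + 7 + 11 + 11 + 11 + 10 = 76.
Draw number 76 + 1 = 77 must push one box to 12.

77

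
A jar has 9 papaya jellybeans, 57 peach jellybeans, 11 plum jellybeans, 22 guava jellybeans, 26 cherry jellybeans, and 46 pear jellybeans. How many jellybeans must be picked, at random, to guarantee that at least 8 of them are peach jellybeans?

122

In the worst case for collecting peach jellybeans, every non-peach jellybean comes out first.
There are 9 + 11 + 22 + 26 + 46 = 114 non-peach jellybeans altogether.
After those, each further jellybean must be peach, so 114 + 8 = 122 draws guarantee 8 peach jellybeans.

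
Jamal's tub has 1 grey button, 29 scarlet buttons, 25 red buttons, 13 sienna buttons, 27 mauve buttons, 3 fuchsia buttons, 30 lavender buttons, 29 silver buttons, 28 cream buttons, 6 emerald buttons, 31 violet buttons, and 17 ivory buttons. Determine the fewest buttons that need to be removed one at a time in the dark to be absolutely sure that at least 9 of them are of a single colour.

The 12 colours are the holes; the buttons drawn are the pigeons.
To avoid 9 of any one colour, the worst case takes at most 8 of each colour, or every button of a colour that has fewer than 8.
That gives 1 + 8 + 8 + 8 + 8 + 3 + 8 + 8 + 8 + 6 + 8 + 8 = 82 buttons with no colour reaching 9.
The next button forces some colour to 9, so 82 + 1 = 83.

83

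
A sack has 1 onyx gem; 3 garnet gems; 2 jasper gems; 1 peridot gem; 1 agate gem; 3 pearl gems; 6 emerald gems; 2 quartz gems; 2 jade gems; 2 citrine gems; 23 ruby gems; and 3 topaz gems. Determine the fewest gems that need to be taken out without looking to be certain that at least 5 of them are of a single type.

29

By pigeonhole, the 12 types are the holes; the gems drawn are the pigeons.
To avoid 5 of any one type, the worst case takes at most 4 of each type, or every gem of a type that has fewer than 4.
That gives 1 + 3 + 2 + 1 + 1 + 3 + 4 + 2 + 2 + 2 + 4 + 3 = 28 gems with no type reaching 5.
The next gem forces some type to 5, so 28 + 1 = 29.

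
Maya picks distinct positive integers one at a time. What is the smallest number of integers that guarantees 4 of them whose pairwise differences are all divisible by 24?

Integers whose pairwise differences are multiples of 24 are exactly those sharing a remainder mod 24. The 24 residue classes mod 24 are the pigeonholes.
With 72 integers one could put 3 in each residue class and have no class reach 4.
The 73rd integer pushes some class to 4, so 24·3 + 1 = 73.

73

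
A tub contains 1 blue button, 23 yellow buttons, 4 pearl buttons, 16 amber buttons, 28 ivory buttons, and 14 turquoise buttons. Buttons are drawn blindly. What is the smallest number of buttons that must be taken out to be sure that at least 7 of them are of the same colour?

30

By the pigeonhole principle, the 6 colours are the holes; the buttons drawn are the pigeons.
To avoid 7 of any one colour, the worst case takes at most 6 of each colour, or every button of a colour that has fewer than 6.
That gives 1 + 6 + 4 + 6 + 6 + 6 = 29 buttons with no colour reaching 7.
The next button forces some colour to 7, so 29 + 1 = 30.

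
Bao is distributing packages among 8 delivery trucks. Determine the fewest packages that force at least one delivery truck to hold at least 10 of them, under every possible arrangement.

73

With 72 packages one could put exactly 9 in each of the 8 delivery trucks, and no delivery truck would reach 10.
By the pigeonhole principle, one more package must land in a delivery truck that already has 9, giving it 10.
So 8 × 9 + 1 = 73 packages are required.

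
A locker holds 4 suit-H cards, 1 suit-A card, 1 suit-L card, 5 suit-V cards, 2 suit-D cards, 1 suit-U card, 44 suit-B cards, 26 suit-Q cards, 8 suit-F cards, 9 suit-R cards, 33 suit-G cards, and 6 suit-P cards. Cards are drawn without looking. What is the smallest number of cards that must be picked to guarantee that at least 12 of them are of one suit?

71

An adversary could hand out at most 11 cards per suit (9 suits run out sooner): 4 + 1 + 1 + 5 + 2 + 1 + 11 + 11 + 8 + 9 + 11 + 6 = 70 cards and still no suit has 12.
One more card lands in a suit already at 11, so 71 draws are enough and 70 are not.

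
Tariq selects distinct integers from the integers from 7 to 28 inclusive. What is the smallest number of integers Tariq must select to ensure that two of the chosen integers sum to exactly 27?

16

Two chosen integers sum to 27 exactly when both halves of some pair {x, 27−x} with 7 ≤ x ≤ 27−x ≤ 20 are chosen — 7 such pairs.
The remaining 8 elements (those with no distinct partner in range) can never complete a 27-sum, so the worst case takes all of them and one from each pair: 8 + 7 = 15.
The 16th integer has to be the second member of some pair, so 15 + 1 = 16.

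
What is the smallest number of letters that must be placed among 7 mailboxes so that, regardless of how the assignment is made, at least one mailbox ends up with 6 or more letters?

With 35 letters one could put exactly 5 in each of the 7 mailboxes, and no mailbox would reach 6.
By pigeonhole, one more letter must land in a mailbox that already has 5, giving it 6.
So 7 × 5 + 1 = 36 letters are required.

36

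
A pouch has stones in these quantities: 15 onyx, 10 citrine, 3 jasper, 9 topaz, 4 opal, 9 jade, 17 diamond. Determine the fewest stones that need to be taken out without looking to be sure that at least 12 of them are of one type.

58

An adversary could hand out at most 11 stones per type (5 types run out sooner): 11 + 10 + 3 + 9 + 4 + 9 + 11 = 57 stones and still no type has 12.
One more stone lands in a type already at 11, so 58 draws are enough and 57 are not.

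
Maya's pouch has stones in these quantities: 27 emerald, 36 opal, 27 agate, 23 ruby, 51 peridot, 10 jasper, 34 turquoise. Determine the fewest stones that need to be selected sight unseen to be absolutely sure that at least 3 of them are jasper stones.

201

In the worst case for collecting jasper stones, every non-jasper stone comes out first.
There are 27 + 36 + 27 + 23 + 51 + 34 = 198 non-jasper stones altogether.
After those, each further stone must be jasper, so 198 + 3 = 201 draws guarantee 3 jasper stones.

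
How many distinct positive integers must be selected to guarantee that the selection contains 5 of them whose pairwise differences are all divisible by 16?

65

Integers whose pairwise differences are multiples of 16 are exactly those sharing a remainder mod 16. The 16 residue classes mod 16 are the pigeonholes.
With 64 integers one could put 4 in each residue class and have no class reach 5.
The 65th integer pushes some class to 5, so 16·4 + 1 = 65.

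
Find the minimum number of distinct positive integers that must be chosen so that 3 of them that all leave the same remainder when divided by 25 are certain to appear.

The 25 residue classes mod 25 are the pigeonholes.
With 50 integers one could put 2 in each residue class and have no class reach 3.
The 51st integer pushes some class to 3, so 25·2 + 1 = 51.

51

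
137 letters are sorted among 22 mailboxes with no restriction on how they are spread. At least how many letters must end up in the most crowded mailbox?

7

The 22 mailboxes are the holes and the 137 letters are the pigeons.
If every mailbox held at most 6 letters, the total would be at most 22 × 6 = 132, which is less than 137.
So some mailbox holds at least ⌈137/22⌉ = 7 letters.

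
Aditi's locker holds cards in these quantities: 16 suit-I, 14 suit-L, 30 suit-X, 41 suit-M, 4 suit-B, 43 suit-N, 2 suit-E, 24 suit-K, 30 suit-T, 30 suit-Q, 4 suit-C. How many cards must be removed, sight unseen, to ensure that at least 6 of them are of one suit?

51

Pigeonhole: the 11 suits are the holes; the cards drawn are the pigeons.
To avoid 6 of any one suit, the worst case takes at most 5 of each suit, or every card of a suit that has fewer than 5.
That gives 5 + 5 + 5 + 5 + 4 + 5 + 2 + 5 + 5 + 5 + 4 = 50 cards with no suit reaching 6.
The next card forces some suit to 6, so 50 + 1 = 51.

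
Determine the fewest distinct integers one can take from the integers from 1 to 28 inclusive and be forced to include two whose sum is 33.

17

Group the elements by complementary pair {x, 33−x}: {5,28}, {6,27}, {7,26}, …, giving 12 two-element pairs and 4 integers whose partner 33−x falls outside [1,28].
Treating each of those 16 groups as a pigeonhole, one can pick one integer per group — 16 integers — with no two summing to 33.
The 17th integer lands in an occupied pair, forcing a sum of 33.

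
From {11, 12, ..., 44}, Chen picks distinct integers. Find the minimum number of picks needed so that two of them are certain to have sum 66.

24

Group the elements by complementary pair {x, 66−x}: {22,44}, {23,43}, {24,42}, …, giving 11 two-element pairs, the single value 33 (it cannot pair with itself since the integers are distinct), and 11 integers whose partner 66−x falls outside [11,44].
By the pigeonhole principle, treating each of those 23 groups as a pigeonhole, one can pick one integer per group — 23 integers — with no two summing to 66.
The 24th integer lands in an occupied pair, forcing a sum of 66.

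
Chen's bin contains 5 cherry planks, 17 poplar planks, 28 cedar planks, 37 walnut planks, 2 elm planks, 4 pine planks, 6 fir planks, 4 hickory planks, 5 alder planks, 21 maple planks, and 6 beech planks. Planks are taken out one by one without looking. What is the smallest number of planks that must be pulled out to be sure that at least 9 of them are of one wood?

65

An adversary could hand out at most 8 planks per wood (7 woods run out sooner): 5 + 8 + 8 + 8 + 2 + 4 + 6 + 4 + 5 + 8 + 6 = 64 planks and still no wood has 9.
Pigeonhole: one more plank lands in a wood already at 8, so 65 draws are enough and 64 are not.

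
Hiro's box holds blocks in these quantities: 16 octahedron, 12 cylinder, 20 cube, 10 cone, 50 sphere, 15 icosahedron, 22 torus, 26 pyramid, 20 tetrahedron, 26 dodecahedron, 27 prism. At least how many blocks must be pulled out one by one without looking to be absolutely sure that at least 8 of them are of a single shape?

78

Put each drawn block into a box by shape. The largest draw with every box below 8 takes min(count, 7) from each shape.
Σ min(cᵢ, 7) = 7 + 7 + 7 + 7 + 7 + 7 + 7 + 7 + 7 + 7 + 7 = 77.
Draw number 77 + 1 = 78 must push one box to 8.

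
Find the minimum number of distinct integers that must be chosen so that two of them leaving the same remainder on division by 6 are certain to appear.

7

The 6 residue classes mod 6 are the pigeonholes.
With 6 integers one could put 1 in each residue class and have no class reach 2.
The 7th integer pushes some class to 2, so 6·1 + 1 = 7.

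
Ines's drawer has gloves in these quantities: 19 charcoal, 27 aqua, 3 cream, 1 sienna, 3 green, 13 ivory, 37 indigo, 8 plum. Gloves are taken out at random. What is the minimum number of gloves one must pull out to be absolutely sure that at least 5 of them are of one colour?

An adversary could hand out at most 4 gloves per colour (cream, sienna, green run out sooner): 4 + 4 + 3 + 1 + 3 + 4 + 4 + 4 = 27 gloves and still no colour has 5.
Pigeonhole: one more glove lands in a colour already at 4, so 28 draws are enough and 27 are not.

28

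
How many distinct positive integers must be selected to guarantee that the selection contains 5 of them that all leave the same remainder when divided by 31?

125

By pigeonhole, the 31 residue classes mod 31 are the pigeonholes.
With 124 integers one could put 4 in each residue class and have no class reach 5.
The 125th integer pushes some class to 5, so 31·4 + 1 = 125.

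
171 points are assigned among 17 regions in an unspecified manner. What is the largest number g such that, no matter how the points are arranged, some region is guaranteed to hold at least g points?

The 17 regions are the holes and the 171 points are the pigeons.
If every region held at most 10 points, the total would be at most 17 × 10 = 170, which is less than 171.
So some region holds at least ⌈171/17⌉ = 11 points.

11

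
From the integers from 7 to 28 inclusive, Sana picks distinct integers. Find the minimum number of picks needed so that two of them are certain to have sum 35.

Group the elements by complementary pair {x, 35−x}: {7,28}, {8,27}, {9,26}, …, giving 11 two-element pairs.
By pigeonhole, treating each of those 11 groups as a pigeonhole, one can pick one integer per group — 11 integers — with no two summing to 35.
The 12th integer lands in an occupied pair, forcing a sum of 35.

12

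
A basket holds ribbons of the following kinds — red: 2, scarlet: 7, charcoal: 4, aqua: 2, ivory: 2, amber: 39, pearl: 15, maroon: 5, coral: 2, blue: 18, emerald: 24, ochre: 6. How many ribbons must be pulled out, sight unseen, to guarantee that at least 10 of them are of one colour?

67

The 12 colours are the holes; the ribbons drawn are the pigeons.
To avoid 10 of any one colour, the worst case takes at most 9 of each colour, or every ribbon of a colour that has fewer than 9.
That gives 2 + 7 + 4 + 2 + 2 + 9 + 9 + 5 + 2 + 9 + 9 + 6 = 66 ribbons with no colour reaching 10.
The next ribbon forces some colour to 10, so 66 + 1 = 67.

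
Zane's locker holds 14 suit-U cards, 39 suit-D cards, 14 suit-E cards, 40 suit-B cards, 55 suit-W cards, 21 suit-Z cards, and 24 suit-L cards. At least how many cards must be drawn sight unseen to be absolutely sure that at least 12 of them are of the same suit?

An adversary could hand out at most 11 cards per suit: 11 + 11 + 11 + 11 + 11 + 11 + 11 = 77 cards and still no suit has 12.
One more card lands in a suit already at 11, so 78 draws are enough and 77 are not.

78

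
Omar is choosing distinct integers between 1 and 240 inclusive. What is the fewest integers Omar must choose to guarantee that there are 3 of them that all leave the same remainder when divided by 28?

57

By pigeonhole, the 28 residue classes mod 28 are the pigeonholes.
With 56 integers one could put 2 in each residue class and have no class reach 3.
The 57th integer pushes some class to 3, so 28·2 + 1 = 57.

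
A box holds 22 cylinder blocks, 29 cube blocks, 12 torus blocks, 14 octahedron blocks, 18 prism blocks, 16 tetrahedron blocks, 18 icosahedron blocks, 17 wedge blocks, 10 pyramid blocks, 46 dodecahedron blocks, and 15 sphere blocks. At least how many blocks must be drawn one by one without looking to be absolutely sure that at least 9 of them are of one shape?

Pigeonhole: the 11 shapes are the holes; the blocks drawn are the pigeons.
To avoid 9 of any one shape, the worst case takes at most 8 of each shape.
That gives 8 + 8 + 8 + 8 + 8 + 8 + 8 + 8 + 8 + 8 + 8 = 88 blocks with no shape reaching 9.
The next block forces some shape to 9, so 88 + 1 = 89.

89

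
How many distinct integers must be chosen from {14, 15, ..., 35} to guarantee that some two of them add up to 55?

Group the elements by complementary pair {x, 55−x}: {20,35}, {21,34}, {22,33}, …, giving 8 two-element pairs and 6 integers whose partner 55−x falls outside [14,35].
By pigeonhole, treating each of those 14 groups as a pigeonhole, one can pick one integer per group — 14 integers — with no two summing to 55.
The 15th integer lands in an occupied pair, forcing a sum of 55.

15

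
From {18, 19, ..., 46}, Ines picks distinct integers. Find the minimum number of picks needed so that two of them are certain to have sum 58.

A set avoiding the sum 58 can contain at most one of each pair {x, 58−x}, plus the 7 elements whose complement lies outside the range or equal to its own complement.
The integers 29, …, 46 (18 of them) are such a set: any two sum to at least 29+30 = 59 > 58.
Any 19th integer completes one of the 11 pairs, so 19 choices force a sum of 58.

19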